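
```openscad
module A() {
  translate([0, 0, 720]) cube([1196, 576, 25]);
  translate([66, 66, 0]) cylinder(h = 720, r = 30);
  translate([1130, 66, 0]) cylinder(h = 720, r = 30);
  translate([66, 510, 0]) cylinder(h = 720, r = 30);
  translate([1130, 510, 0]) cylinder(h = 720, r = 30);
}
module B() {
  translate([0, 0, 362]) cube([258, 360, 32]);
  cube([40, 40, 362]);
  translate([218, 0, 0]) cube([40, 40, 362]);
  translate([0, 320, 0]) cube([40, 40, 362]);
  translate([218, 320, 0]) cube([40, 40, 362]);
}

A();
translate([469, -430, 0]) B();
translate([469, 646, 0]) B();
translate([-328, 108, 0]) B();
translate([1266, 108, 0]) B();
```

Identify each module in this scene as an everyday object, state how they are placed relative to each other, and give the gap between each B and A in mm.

Each stool's nearest face is 70 mm from the table's bounding box.

A is a table. B is a stool. Four stools sit around the table at the −y, +y, −x, +x sides. The gap between each stool and the table is 70 mm.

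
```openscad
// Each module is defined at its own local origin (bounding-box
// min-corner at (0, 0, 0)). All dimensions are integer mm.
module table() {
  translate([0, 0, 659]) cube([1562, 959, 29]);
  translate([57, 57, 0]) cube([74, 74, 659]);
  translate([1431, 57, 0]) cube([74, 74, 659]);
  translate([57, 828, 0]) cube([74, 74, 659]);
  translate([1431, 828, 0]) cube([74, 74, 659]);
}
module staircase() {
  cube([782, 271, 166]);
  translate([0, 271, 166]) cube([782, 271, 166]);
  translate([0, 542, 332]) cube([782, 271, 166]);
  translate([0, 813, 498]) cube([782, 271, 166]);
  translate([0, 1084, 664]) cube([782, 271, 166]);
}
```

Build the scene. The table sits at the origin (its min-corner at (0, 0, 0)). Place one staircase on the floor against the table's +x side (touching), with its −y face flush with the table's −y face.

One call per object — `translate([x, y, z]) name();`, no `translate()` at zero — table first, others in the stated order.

table();
translate([1562, 0, 0]) staircase();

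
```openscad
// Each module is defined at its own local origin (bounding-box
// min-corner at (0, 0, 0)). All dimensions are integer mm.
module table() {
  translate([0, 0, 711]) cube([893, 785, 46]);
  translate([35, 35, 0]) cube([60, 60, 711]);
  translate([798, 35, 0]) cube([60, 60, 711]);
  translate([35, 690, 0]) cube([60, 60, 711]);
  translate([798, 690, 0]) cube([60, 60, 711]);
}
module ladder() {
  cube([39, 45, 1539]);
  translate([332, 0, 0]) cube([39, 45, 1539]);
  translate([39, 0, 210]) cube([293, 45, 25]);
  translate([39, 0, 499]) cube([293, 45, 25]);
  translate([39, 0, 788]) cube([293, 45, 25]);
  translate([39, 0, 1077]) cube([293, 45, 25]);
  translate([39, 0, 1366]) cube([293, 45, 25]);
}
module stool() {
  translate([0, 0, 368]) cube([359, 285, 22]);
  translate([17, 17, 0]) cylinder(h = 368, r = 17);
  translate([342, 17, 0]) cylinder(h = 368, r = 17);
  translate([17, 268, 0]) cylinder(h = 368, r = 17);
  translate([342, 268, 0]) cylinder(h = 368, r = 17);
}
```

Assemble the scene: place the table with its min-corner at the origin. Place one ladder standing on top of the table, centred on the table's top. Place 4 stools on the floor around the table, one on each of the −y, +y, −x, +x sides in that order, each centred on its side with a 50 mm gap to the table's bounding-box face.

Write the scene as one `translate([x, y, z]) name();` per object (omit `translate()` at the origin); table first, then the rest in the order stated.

table();
translate([261, 370, 757]) ladder();
translate([267, -335, 0]) stool();
translate([267, 835, 0]) stool();
translate([-409, 250, 0]) stool();
translate([943, 250, 0]) stool();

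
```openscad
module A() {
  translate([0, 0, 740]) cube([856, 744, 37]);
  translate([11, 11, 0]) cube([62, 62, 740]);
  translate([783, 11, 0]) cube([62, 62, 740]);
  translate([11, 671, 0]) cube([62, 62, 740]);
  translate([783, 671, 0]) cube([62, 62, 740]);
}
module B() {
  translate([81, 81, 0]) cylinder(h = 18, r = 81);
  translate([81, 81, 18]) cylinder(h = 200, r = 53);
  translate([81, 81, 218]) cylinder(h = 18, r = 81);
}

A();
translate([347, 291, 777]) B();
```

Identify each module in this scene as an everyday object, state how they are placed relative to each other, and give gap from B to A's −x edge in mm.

The spool's min-x is at 347; the table's min-x is 0; gap = 347 mm.

A is a table. B is a spool. The spool is on top of the table, centred. The gap from the spool to the table's −x edge is 347 mm.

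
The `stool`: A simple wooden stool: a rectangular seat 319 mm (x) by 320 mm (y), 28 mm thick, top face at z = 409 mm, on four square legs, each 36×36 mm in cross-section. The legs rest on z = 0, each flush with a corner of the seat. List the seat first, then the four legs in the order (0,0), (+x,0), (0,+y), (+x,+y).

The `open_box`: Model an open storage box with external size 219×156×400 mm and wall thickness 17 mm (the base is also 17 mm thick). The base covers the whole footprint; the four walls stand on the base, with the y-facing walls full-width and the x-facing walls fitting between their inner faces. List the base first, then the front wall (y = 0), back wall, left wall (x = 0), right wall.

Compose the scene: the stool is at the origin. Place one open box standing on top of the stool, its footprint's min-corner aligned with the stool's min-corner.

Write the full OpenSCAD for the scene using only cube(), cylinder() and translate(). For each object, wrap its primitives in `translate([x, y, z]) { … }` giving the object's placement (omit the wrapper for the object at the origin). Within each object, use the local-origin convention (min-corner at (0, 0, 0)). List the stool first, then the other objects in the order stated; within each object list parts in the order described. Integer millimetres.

translate([0, 0, 381]) cube([319, 320, 28]);
cube([36, 36, 381]);
translate([283, 0, 0]) cube([36, 36, 381]);
translate([0, 284, 0]) cube([36, 36, 381]);
translate([283, 284, 0]) cube([36, 36, 381]);
translate([0, 0, 409]) {
  cube([219, 156, 17]);
  translate([0, 0, 17]) cube([219, 17, 383]);
  translate([0, 139, 17]) cube([219, 17, 383]);
  translate([0, 17, 17]) cube([17, 122, 383]);
  translate([202, 17, 17]) cube([17, 122, 383]);
}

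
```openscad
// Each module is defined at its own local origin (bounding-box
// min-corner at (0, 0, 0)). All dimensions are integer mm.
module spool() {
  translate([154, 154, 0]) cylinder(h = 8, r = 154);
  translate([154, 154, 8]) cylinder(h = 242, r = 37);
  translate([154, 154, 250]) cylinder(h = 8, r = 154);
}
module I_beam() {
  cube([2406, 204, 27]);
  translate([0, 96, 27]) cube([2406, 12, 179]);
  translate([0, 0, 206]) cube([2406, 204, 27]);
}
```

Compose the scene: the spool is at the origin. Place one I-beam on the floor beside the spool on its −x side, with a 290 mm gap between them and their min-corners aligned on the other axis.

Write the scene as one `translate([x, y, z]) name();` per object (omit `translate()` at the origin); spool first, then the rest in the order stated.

spool();
translate([-2696, 0, 0]) I_beam();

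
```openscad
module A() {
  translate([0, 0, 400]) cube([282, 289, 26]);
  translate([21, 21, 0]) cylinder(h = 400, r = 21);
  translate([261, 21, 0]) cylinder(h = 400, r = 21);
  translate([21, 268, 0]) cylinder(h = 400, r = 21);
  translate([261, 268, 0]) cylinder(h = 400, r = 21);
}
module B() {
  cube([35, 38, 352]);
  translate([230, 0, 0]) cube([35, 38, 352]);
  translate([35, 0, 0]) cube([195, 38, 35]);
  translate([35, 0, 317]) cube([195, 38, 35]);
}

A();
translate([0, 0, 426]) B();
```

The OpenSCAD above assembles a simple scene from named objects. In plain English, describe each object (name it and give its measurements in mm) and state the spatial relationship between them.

A is a four-legged stool. The seat is 282×289 mm, 26 mm thick, top at z = 426 mm. It stands on four round legs, each 42 mm in diameter, from z = 0 to the seat underside, each leg's axis is inset half a diameter from the nearest pair of seat edges (so the leg's bounding box is flush with the corner).

B is a picture frame with a 195×282 mm rectangular opening (x by z) and a uniform 35 mm border on every side. Frame depth is 38 mm along y. It is built from two vertical stiles running the full outside height and two horizontal rails spanning the gap between the stiles.

The picture frame is on top of the stool.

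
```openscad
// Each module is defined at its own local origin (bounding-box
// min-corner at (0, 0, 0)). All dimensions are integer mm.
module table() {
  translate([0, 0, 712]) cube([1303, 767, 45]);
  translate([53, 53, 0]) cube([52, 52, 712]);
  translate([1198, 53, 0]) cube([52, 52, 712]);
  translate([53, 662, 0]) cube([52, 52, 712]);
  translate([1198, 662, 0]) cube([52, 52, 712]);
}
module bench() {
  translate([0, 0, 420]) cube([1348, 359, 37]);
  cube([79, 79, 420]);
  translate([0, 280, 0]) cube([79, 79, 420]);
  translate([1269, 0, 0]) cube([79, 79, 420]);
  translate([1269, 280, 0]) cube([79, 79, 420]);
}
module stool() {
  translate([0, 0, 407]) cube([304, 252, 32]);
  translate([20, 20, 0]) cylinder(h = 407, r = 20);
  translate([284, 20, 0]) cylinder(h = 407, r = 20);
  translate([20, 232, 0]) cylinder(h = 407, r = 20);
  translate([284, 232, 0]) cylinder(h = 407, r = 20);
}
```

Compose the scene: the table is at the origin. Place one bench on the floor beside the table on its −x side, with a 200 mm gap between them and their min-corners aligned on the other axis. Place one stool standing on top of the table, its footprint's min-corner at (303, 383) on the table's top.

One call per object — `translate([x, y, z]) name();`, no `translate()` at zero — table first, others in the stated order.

table();
translate([-1548, 0, 0]) bench();
translate([303, 383, 757]) stool();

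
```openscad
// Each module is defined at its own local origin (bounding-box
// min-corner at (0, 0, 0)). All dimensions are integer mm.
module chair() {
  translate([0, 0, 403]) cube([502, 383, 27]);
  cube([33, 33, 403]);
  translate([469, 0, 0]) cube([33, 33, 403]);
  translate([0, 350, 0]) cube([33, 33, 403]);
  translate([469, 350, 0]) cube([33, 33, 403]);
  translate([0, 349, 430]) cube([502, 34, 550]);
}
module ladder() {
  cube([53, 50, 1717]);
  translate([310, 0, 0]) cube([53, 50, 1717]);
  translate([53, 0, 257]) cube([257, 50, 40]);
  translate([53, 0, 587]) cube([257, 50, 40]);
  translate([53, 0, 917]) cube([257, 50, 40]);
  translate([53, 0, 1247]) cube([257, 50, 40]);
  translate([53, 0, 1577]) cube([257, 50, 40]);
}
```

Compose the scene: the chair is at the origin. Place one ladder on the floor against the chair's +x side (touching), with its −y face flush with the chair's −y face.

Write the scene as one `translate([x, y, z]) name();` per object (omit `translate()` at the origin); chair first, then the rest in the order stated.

chair();
translate([502, 0, 0]) ladder();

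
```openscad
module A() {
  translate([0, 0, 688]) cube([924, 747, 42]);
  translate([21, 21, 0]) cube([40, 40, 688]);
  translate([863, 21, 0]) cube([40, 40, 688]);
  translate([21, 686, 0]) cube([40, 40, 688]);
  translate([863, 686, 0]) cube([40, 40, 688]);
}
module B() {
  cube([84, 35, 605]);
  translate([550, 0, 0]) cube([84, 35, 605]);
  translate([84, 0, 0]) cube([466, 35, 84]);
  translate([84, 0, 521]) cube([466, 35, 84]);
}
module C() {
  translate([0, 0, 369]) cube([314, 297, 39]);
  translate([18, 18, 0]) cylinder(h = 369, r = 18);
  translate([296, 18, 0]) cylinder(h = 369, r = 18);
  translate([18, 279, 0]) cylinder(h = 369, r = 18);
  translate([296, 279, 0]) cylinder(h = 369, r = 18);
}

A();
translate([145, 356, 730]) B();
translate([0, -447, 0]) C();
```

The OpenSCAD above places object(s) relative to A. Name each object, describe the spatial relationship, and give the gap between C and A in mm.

A is a table. B is a picture frame. C is a stool. The picture frame is on top of the table, centred. The stool is on the floor beside the table on its −y side. The gap between the stool and the table is 150 mm.

The stool's nearest face is 150 mm from the table's −y face.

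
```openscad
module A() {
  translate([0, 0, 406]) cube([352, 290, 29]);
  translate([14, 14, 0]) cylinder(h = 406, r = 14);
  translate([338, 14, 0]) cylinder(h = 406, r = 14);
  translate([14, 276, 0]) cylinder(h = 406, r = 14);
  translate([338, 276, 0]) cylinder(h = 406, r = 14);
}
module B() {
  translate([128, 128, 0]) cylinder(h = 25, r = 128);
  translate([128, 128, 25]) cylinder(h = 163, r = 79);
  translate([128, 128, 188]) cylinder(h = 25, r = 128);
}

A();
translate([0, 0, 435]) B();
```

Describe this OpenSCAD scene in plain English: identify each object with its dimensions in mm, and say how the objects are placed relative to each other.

A is a simple wooden stool: a rectangular seat 352 mm (x) by 290 mm (y), 29 mm thick, top face at z = 435 mm, on four round legs, each 28 mm in diameter. The legs rest on z = 0, each leg's axis is inset half a diameter from the nearest pair of seat edges (so the leg's bounding box is flush with the corner).

B is a spool: two coaxial disc flanges of radius 128 mm and thickness 25 mm, joined by a core cylinder of radius 79 mm and height 163 mm. The lower flange rests on z = 0 and the three cylinders share a vertical axis.

The spool is on top of the stool.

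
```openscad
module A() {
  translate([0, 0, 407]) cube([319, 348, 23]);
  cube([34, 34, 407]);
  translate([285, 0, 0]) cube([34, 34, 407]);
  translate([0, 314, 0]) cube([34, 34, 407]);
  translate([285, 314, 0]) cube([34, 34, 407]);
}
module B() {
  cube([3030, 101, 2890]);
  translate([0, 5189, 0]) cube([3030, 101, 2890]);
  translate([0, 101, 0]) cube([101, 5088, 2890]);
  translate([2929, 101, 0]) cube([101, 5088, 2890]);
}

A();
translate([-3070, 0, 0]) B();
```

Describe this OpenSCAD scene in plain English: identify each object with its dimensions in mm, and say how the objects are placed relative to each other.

A is a four-legged stool. The seat is 319×348 mm, 23 mm thick, top at z = 430 mm. It stands on four square legs, each 34×34 mm in cross-section, from z = 0 to the seat underside, each flush with a corner of the seat.

B is the wall frame of a small rectangular building: four walls, each 2890 mm tall and 101 mm thick, enclosing a footprint 3030 mm (x) by 5290 mm (y) outside-to-outside, with no floor or roof. The front and back walls (the −y and +y sides) span the full width; the two side walls fit between them.

The house frame is on the floor beside the stool on its −x side.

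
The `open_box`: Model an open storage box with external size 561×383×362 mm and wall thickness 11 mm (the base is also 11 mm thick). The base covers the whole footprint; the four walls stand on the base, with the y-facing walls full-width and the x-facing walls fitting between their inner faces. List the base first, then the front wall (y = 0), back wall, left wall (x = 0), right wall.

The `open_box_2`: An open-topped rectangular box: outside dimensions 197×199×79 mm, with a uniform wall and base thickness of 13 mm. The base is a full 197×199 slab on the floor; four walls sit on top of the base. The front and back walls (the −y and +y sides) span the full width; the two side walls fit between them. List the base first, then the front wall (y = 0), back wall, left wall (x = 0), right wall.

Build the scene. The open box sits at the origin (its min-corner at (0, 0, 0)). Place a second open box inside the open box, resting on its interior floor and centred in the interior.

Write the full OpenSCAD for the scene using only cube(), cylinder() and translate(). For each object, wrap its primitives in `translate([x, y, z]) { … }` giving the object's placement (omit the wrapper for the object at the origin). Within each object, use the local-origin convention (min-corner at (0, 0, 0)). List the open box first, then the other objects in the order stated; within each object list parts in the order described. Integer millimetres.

cube([561, 383, 11]);
translate([0, 0, 11]) cube([561, 11, 351]);
translate([0, 372, 11]) cube([561, 11, 351]);
translate([0, 11, 11]) cube([11, 361, 351]);
translate([550, 11, 11]) cube([11, 361, 351]);
translate([182, 92, 11]) {
  cube([197, 199, 13]);
  translate([0, 0, 13]) cube([197, 13, 66]);
  translate([0, 186, 13]) cube([197, 13, 66]);
  translate([0, 13, 13]) cube([13, 173, 66]);
  translate([184, 13, 13]) cube([13, 173, 66]);
}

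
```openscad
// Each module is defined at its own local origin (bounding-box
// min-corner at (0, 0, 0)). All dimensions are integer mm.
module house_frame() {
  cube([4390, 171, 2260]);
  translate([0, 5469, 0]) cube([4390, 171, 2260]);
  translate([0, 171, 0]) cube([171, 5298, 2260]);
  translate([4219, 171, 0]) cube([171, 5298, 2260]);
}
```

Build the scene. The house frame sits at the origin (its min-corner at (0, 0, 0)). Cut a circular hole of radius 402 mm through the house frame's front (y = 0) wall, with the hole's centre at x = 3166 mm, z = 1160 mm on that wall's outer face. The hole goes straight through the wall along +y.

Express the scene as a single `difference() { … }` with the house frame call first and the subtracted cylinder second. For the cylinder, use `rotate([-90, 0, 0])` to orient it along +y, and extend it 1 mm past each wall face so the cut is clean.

difference() {
  house_frame();
  translate([3166, -1, 1160]) rotate([-90, 0, 0]) cylinder(h = 173, r = 402);
}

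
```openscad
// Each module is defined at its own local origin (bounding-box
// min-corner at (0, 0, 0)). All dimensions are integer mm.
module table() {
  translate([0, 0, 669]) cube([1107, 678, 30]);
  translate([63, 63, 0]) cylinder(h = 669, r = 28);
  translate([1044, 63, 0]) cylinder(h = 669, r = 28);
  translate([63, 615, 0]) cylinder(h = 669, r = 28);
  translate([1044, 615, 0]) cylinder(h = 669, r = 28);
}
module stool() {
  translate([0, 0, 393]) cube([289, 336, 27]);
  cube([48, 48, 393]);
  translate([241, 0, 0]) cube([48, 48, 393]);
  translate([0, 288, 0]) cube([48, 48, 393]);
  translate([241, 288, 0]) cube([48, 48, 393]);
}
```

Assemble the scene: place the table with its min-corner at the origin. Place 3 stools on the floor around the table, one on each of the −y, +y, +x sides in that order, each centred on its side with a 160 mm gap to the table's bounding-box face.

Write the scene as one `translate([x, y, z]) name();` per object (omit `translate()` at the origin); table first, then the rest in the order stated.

table();
translate([409, -496, 0]) stool();
translate([409, 838, 0]) stool();
translate([1267, 171, 0]) stool();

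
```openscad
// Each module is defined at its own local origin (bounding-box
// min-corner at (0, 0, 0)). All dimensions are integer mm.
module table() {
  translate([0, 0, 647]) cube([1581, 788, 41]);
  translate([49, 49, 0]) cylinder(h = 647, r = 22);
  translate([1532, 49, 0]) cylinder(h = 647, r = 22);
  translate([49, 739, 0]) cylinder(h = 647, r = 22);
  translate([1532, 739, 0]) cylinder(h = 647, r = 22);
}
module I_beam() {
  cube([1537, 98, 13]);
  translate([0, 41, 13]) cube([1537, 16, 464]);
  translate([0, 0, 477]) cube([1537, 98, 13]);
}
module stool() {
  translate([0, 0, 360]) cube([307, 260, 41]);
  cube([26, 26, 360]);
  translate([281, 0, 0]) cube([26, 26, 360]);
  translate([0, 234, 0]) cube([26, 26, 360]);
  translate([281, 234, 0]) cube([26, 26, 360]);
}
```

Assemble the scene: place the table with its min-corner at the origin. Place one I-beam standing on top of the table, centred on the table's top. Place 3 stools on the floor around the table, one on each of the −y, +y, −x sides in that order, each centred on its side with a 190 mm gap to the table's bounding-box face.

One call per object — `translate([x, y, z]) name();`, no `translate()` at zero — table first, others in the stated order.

table();
translate([22, 345, 688]) I_beam();
translate([637, -450, 0]) stool();
translate([637, 978, 0]) stool();
translate([-497, 264, 0]) stool();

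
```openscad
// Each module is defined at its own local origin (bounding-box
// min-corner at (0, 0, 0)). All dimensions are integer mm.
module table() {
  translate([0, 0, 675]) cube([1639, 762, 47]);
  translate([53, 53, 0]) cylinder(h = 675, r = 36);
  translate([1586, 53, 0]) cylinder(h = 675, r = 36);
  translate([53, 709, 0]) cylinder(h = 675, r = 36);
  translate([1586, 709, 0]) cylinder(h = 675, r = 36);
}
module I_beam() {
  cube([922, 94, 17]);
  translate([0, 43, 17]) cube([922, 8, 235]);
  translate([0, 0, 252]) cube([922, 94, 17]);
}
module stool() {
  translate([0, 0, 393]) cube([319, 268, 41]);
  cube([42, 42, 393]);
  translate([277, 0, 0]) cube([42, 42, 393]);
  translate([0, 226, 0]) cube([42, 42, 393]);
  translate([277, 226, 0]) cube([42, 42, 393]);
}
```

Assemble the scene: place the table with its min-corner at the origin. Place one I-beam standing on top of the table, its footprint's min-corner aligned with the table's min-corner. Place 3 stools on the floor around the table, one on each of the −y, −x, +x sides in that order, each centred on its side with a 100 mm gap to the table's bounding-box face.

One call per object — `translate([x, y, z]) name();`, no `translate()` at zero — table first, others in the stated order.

table();
translate([0, 0, 722]) I_beam();
translate([660, -368, 0]) stool();
translate([-419, 247, 0]) stool();
translate([1739, 247, 0]) stool();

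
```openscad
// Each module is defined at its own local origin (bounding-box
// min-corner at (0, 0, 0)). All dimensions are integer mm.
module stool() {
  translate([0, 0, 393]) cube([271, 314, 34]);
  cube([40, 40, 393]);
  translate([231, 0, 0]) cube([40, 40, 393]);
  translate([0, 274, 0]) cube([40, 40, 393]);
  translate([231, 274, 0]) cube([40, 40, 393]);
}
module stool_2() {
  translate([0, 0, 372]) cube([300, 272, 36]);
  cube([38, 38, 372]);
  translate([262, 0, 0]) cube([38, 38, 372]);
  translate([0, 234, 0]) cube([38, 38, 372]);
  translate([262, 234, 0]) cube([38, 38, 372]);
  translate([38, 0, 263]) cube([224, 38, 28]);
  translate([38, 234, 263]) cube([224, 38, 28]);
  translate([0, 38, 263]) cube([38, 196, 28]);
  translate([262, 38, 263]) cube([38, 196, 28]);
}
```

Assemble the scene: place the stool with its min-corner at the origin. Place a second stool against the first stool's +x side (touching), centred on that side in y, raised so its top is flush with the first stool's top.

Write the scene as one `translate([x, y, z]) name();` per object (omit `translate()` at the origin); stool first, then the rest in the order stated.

stool();
translate([271, 21, 19]) stool_2();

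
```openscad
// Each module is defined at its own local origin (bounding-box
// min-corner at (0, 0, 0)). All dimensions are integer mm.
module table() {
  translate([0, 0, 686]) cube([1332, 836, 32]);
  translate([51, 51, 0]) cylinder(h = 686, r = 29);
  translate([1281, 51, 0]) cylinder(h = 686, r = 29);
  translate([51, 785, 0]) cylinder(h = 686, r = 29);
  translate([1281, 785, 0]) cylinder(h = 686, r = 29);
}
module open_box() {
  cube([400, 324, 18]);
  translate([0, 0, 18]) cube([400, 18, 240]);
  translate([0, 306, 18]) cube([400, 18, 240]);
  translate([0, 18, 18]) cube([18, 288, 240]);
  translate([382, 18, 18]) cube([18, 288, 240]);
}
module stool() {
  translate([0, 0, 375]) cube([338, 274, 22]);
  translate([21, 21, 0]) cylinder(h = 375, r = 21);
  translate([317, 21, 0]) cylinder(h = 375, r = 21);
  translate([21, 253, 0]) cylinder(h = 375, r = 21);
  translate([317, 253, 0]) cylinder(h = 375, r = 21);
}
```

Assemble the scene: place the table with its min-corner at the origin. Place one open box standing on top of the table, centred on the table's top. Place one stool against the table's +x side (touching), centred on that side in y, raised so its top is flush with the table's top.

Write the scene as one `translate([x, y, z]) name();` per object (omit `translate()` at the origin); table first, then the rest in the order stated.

table();
translate([466, 256, 718]) open_box();
translate([1332, 281, 321]) stool();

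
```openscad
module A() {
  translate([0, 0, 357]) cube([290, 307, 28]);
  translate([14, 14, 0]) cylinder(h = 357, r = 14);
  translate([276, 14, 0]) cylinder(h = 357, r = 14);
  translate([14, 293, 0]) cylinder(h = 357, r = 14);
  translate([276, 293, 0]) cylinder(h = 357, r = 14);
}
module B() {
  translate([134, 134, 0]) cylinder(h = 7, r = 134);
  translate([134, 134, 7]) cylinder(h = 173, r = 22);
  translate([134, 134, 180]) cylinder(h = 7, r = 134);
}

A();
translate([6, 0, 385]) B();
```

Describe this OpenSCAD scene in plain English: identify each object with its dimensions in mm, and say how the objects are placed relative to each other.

A is a four-legged stool. The seat is a 290×307×28 mm slab whose top surface is at z = 385 mm; four round legs, each 28 mm in diameter, run from the floor (z = 0) to the underside of the seat, each leg's axis is inset half a diameter from the nearest pair of seat edges (so the leg's bounding box is flush with the corner).

B is a spool: two coaxial disc flanges of radius 134 mm and thickness 7 mm, joined by a core cylinder of radius 22 mm and height 173 mm. The lower flange rests on z = 0 and the three cylinders share a vertical axis.

The spool is on top of the stool.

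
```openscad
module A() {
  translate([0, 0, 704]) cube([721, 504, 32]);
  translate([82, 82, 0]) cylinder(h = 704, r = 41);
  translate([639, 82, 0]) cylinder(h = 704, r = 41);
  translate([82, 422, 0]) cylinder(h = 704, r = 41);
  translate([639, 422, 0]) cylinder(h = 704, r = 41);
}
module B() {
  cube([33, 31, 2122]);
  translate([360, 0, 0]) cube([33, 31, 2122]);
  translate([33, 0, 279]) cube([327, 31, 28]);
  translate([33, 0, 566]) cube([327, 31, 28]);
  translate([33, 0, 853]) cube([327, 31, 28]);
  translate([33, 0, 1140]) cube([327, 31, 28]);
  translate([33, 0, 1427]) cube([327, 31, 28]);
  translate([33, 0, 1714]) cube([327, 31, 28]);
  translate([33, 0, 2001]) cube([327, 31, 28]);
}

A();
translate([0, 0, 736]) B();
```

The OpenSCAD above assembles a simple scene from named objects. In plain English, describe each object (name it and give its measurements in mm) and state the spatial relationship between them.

A is a table with a 721×504 mm rectangular top, 32 mm thick, top surface at z = 736 mm, supported by four round legs of 82 mm diameter, each leg's bounding box inset 41 mm from the nearest pair of top edges, running from the floor.

B is a wooden ladder with two side rails of 33×31 mm section and 2122 mm height, set 393 mm apart overall. Between them run 7 rectangular rungs (31 mm deep, 28 mm thick), front faces flush with the rails' −y face. The bottom of the first rung is 279 mm above the floor and each subsequent rung is 287 mm higher than the one below.

The ladder is on top of the table.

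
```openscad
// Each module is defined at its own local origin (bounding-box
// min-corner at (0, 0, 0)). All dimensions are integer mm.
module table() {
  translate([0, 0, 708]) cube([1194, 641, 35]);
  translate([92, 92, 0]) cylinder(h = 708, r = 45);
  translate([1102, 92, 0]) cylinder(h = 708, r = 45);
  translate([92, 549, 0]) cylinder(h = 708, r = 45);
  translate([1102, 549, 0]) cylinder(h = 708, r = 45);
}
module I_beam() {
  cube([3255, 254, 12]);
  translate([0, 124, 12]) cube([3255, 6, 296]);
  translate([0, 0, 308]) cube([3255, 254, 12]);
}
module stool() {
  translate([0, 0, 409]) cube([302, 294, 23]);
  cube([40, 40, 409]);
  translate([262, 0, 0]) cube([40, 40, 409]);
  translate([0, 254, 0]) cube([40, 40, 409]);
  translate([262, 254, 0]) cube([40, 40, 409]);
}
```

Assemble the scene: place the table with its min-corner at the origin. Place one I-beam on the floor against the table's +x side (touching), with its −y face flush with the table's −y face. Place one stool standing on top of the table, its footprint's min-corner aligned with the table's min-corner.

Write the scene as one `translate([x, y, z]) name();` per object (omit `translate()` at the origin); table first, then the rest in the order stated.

table();
translate([1194, 0, 0]) I_beam();
translate([0, 0, 743]) stool();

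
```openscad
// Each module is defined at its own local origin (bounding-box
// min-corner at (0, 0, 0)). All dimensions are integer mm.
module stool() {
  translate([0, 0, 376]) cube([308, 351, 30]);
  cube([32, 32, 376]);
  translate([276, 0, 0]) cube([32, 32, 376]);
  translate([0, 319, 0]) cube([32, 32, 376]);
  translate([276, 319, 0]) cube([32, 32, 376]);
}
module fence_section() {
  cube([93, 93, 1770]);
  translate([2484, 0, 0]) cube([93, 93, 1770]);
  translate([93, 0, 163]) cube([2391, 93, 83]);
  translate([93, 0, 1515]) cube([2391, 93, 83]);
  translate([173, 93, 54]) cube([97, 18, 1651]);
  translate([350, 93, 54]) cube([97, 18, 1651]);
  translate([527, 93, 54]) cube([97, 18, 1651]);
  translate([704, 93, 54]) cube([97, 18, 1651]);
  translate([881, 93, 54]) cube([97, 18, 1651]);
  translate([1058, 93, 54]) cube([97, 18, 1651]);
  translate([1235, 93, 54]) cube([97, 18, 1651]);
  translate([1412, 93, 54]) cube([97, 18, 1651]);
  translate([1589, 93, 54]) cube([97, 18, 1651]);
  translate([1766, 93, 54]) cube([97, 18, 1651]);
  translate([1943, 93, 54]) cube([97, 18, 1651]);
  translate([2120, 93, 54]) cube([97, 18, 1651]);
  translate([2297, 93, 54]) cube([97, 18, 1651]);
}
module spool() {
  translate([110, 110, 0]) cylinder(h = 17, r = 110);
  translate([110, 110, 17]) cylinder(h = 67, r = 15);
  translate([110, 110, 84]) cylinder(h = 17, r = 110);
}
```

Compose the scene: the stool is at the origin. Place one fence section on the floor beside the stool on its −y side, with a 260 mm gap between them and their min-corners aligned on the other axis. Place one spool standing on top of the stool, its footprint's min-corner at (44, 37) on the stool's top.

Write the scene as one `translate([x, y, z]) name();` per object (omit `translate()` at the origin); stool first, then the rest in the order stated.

stool();
translate([0, -371, 0]) fence_section();
translate([44, 37, 406]) spool();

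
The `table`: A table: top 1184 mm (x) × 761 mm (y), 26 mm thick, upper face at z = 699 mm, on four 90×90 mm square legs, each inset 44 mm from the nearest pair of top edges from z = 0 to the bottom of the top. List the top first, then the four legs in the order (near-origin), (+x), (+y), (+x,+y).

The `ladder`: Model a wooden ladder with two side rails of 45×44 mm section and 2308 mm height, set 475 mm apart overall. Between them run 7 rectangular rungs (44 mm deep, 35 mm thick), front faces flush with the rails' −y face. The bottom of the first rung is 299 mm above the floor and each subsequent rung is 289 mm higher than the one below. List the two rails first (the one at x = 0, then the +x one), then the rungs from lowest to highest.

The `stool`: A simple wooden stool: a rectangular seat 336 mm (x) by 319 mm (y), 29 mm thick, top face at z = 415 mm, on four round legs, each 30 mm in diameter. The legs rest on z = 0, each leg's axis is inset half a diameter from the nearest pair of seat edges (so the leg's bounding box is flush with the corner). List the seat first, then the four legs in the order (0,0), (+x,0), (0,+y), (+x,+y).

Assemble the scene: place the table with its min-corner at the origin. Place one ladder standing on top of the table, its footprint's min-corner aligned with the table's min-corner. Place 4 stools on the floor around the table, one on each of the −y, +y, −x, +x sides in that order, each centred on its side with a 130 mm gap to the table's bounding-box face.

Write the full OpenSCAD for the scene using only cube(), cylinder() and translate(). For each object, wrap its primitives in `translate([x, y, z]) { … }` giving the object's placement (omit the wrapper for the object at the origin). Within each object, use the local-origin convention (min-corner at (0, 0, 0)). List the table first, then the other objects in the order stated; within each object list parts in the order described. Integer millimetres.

translate([0, 0, 673]) cube([1184, 761, 26]);
translate([44, 44, 0]) cube([90, 90, 673]);
translate([1050, 44, 0]) cube([90, 90, 673]);
translate([44, 627, 0]) cube([90, 90, 673]);
translate([1050, 627, 0]) cube([90, 90, 673]);
translate([0, 0, 699]) {
  cube([45, 44, 2308]);
  translate([430, 0, 0]) cube([45, 44, 2308]);
  translate([45, 0, 299]) cube([385, 44, 35]);
  translate([45, 0, 588]) cube([385, 44, 35]);
  translate([45, 0, 877]) cube([385, 44, 35]);
  translate([45, 0, 1166]) cube([385, 44, 35]);
  translate([45, 0, 1455]) cube([385, 44, 35]);
  translate([45, 0, 1744]) cube([385, 44, 35]);
  translate([45, 0, 2033]) cube([385, 44, 35]);
}
translate([424, -449, 0]) {
  translate([0, 0, 386]) cube([336, 319, 29]);
  translate([15, 15, 0]) cylinder(h = 386, r = 15);
  translate([321, 15, 0]) cylinder(h = 386, r = 15);
  translate([15, 304, 0]) cylinder(h = 386, r = 15);
  translate([321, 304, 0]) cylinder(h = 386, r = 15);
}
translate([424, 891, 0]) {
  translate([0, 0, 386]) cube([336, 319, 29]);
  translate([15, 15, 0]) cylinder(h = 386, r = 15);
  translate([321, 15, 0]) cylinder(h = 386, r = 15);
  translate([15, 304, 0]) cylinder(h = 386, r = 15);
  translate([321, 304, 0]) cylinder(h = 386, r = 15);
}
translate([-466, 221, 0]) {
  translate([0, 0, 386]) cube([336, 319, 29]);
  translate([15, 15, 0]) cylinder(h = 386, r = 15);
  translate([321, 15, 0]) cylinder(h = 386, r = 15);
  translate([15, 304, 0]) cylinder(h = 386, r = 15);
  translate([321, 304, 0]) cylinder(h = 386, r = 15);
}
translate([1314, 221, 0]) {
  translate([0, 0, 386]) cube([336, 319, 29]);
  translate([15, 15, 0]) cylinder(h = 386, r = 15);
  translate([321, 15, 0]) cylinder(h = 386, r = 15);
  translate([15, 304, 0]) cylinder(h = 386, r = 15);
  translate([321, 304, 0]) cylinder(h = 386, r = 15);
}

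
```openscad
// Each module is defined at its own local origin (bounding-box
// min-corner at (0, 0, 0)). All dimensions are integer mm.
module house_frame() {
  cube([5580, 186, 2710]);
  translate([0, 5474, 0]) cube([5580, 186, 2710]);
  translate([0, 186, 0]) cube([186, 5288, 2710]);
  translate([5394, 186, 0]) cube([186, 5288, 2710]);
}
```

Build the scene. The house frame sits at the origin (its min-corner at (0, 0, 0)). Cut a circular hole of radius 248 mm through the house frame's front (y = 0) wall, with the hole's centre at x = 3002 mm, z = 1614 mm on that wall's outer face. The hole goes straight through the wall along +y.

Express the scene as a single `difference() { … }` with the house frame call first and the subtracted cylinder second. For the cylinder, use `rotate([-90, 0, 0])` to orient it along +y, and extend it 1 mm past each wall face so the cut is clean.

difference() {
  house_frame();
  translate([3002, -1, 1614]) rotate([-90, 0, 0]) cylinder(h = 188, r = 248);
}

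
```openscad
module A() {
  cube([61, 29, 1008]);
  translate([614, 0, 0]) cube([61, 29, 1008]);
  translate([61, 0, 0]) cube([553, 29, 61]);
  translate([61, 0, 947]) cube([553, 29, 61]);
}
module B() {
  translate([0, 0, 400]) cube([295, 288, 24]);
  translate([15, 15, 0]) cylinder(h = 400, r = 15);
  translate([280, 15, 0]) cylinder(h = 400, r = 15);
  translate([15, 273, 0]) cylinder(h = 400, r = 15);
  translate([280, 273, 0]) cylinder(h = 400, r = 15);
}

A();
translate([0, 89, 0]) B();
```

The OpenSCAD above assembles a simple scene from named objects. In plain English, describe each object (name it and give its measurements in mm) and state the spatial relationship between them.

A is a picture frame with a 553×886 mm rectangular opening (x by z) and a uniform 61 mm border on every side. Frame depth is 29 mm along y. It is built from two vertical stiles running the full outside height and two horizontal rails spanning the gap between the stiles.

B is a four-legged stool. The seat is 295×288 mm, 24 mm thick, top at z = 424 mm. It stands on four round legs, each 30 mm in diameter, from z = 0 to the seat underside, each leg's axis is inset half a diameter from the nearest pair of seat edges (so the leg's bounding box is flush with the corner).

The stool is on the floor beside the picture frame on its +y side.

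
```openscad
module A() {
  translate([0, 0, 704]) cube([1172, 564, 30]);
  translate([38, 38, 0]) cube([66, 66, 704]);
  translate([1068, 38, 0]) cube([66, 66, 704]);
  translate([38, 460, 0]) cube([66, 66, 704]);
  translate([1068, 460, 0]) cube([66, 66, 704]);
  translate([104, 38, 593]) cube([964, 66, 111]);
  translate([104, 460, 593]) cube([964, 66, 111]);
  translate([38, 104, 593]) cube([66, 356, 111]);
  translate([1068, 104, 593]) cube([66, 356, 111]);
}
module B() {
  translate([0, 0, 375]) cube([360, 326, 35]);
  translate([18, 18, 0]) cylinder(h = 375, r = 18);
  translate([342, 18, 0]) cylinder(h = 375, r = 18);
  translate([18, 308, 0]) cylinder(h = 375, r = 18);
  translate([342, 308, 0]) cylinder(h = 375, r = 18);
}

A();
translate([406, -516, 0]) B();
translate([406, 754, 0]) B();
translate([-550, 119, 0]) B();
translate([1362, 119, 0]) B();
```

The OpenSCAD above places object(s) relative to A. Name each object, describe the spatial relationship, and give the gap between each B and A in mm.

A is a table. B is a stool. Four stools sit around the table at the −y, +y, −x, +x sides. The gap between each stool and the table is 190 mm.

Each stool's nearest face is 190 mm from the table's bounding box.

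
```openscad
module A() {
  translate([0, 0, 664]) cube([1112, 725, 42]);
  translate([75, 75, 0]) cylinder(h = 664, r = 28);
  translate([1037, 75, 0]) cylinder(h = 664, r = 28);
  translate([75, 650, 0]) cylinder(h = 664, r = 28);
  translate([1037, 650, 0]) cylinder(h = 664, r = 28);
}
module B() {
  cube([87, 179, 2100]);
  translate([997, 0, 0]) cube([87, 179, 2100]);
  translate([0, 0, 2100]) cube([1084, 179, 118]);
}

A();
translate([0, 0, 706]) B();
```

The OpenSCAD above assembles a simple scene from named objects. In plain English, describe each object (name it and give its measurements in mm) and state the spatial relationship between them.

A is a rectangular dining table. The top is 1112×725×42 mm with its upper surface at z = 706 mm. It stands on four round legs of 56 mm diameter, each leg's bounding box inset 47 mm from the nearest pair of top edges, running from the floor to the underside of the top.

B is a rectangular door frame: two vertical jambs of 87×179 mm section, 2100 mm tall, with a clear opening 910 mm wide between their inner faces. A header 118 mm tall and 179 mm deep lies on top of the jambs and spans the full outside width.

The door frame is on top of the table.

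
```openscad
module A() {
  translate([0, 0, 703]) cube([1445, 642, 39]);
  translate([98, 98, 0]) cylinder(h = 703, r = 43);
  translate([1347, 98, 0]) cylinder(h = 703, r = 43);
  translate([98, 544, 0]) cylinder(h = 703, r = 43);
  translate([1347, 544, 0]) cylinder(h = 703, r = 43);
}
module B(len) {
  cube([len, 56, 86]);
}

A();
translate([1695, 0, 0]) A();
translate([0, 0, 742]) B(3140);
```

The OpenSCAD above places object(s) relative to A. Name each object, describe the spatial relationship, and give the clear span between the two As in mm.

A is a table. B is a beam. A beam spans the tops of two tables. The clear span between the two tables is 250 mm.

Second table starts at x = 1695; first ends at x = 1445; clear span = 1695 − 1445 = 250 mm.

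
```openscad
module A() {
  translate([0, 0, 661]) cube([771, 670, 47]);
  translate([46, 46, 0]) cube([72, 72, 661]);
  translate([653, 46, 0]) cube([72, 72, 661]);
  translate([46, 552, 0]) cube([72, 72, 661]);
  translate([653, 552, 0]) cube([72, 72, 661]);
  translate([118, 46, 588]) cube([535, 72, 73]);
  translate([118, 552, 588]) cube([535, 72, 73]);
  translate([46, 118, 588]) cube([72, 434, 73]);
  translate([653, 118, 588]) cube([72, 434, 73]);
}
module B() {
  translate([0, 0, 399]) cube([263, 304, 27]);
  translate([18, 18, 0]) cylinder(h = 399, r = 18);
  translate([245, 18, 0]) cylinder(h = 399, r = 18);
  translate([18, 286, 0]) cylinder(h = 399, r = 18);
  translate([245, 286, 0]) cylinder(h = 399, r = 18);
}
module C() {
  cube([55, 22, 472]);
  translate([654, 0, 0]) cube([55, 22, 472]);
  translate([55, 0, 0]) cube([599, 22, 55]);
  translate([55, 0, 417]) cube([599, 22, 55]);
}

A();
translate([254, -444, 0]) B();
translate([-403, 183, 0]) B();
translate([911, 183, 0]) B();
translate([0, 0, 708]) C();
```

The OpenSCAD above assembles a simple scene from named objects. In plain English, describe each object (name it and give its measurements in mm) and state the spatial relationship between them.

A is a table with a 771×670 mm rectangular top, 47 mm thick, top surface at z = 708 mm, supported by four 72×72 mm square legs, each inset 46 mm from the nearest pair of top edges, running from the floor. Four apron rails, 72 mm thick and 73 mm tall, run between adjacent legs with their top edges flush with the underside of the top and their outer faces flush with the legs' outer faces.

B is a simple wooden stool: a rectangular seat 263 mm (x) by 304 mm (y), 27 mm thick, top face at z = 426 mm, on four round legs, each 36 mm in diameter. The legs rest on z = 0, each leg's axis is inset half a diameter from the nearest pair of seat edges (so the leg's bounding box is flush with the corner).

C is a rectangular picture frame lying in the x–z plane (depth along y). The opening is 599 mm wide (x) by 362 mm tall (z), surrounded by a border 55 mm wide on all four sides. The frame is 22 mm deep and is made of two full-height vertical stiles with two horizontal rails fitted between them.

Three stools sit around the table at the −y, −x, +x sides. The picture frame is on top of the table.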